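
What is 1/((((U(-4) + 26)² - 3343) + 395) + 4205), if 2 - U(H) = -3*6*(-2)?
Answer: 1/1321 ≈ 0.00075700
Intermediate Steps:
U(H) = -34 (U(H) = 2 - (-3*6)*(-2) = 2 - (-18)*(-2) = 2 - 1*36 = 2 - 36 = -34)
1/((((U(-4) + 26)² - 3343) + 395) + 4205) = 1/((((-34 + 26)² - 3343) + 395) + 4205) = 1/((((-8)² - 3343) + 395) + 4205) = 1/(((64 - 3343) + 395) + 4205) = 1/((-3279 + 395) + 4205) = 1/(-2884 + 4205) = 1/1321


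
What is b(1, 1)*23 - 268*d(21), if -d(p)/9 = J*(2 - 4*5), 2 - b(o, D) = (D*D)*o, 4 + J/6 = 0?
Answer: 1042007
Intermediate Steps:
J = -24 (J = -24 + 6*0 = -24 + 0 = -24)
b(o, D) = 2 - o*D**2 (b(o, D) = 2 - D*D*o = 2 - D**2*o = 2 - o*D**2)
d(p) = -3888 (d(p) = -(-216)*(2 - 4*5) = -(-216)*(2 - 20) = -(-216)*(-18) = -9*432 = -3888)
b(1, 1)*23 - 268*d(21) = (2 - 1*1*1**2)*23 - 268*(-3888) = (2 - 1*1*1)*23 + 1041984 = (2 - 1)*23 + 1041984 = 1*23 + 1041984 = 23 + 1041984 = 1042007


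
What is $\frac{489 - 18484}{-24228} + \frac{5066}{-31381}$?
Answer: $\frac{441962047}{760298868} \approx 0.5813$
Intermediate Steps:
$\frac{489 - 18484}{-24228} + \frac{5066}{-31381} = \left(489 - 18484\right) \left(- \frac{1}{24228}\right) + 5066 \left(- \frac{1}{31381}\right) = \left(-17995\right) \left(- \frac{1}{24228}\right) - \frac{5066}{31381} = \frac{17995}{24228} - \frac{5066}{31381} = \frac{441962047}{760298868}$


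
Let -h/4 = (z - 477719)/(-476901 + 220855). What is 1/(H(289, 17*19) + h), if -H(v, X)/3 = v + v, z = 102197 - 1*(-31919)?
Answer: -128023/222679088 ≈ -0.00057492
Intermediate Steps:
z = 134116 (z = 102197 + 31919 = 134116)
H(v, X) = -6*v (H(v, X) = -3*(v + v) = -6*v)
h = -687206/128023 (h = -4*(134116 - 477719)/(-476901 + 220855) = -(-1374412)/(-256046) = -(-1374412)*(-1)/256046 = -4*343603/256046 = -687206/128023 ≈ -5.3678)
1/(H(289, 17*19) + h) = 1/(-6*289 - 687206/128023) = 1/(-1734 - 687206/128023) = 1/(-222679088/128023) = -128023/222679088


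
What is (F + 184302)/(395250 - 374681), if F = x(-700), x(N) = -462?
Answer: 183840/20569 ≈ 8.9377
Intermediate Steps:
F = -462
(F + 184302)/(395250 - 374681) = (-462 + 184302)/(395250 - 374681) = 183840/20569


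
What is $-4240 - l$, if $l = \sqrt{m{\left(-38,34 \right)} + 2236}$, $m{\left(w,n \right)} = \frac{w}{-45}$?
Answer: $-4240 - \frac{\sqrt{503290}}{15} \approx -4287.3$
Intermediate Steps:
$m{\left(w,n \right)} = - \frac{w}{45}$ ($m{\left(w,n \right)} = w \left(- \frac{1}{45}\right) = - \frac{w}{45}$)
$l = \frac{\sqrt{503290}}{15}$ ($l = \sqrt{\left(- \frac{1}{45}\right) \left(-38\right) + 2236} = \sqrt{\frac{38}{45} + 2236} = \sqrt{\frac{100658}{45}} = \frac{\sqrt{503290}}{15} \approx 47.295$)
$-4240 - l = -4240 - \frac{\sqrt{503290}}{15}$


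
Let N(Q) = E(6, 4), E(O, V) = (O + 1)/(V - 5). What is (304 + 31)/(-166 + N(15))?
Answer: -335/173 ≈ -1.9364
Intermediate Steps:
E(O, V) = (1 + O)/(-5 + V)
N(Q) = -7 (N(Q) = (1 + 6)/(-5 + 4) = 7/(-1) = -1*7 = -7)
(304 + 31)/(-166 + N(15)) = (304 + 31)/(-166 - 7) = 335/(-173) = 335*(-1/173) = -335/173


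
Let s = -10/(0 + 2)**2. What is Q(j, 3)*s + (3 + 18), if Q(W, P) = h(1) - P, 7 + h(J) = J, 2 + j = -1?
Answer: 87/2 ≈ 43.500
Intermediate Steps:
j = -3 (j = -2 - 1 = -3)
h(J) = -7 + J
s = -5/2 (s = -10/(2**2) = -10/4 = -10*1/4 = -5/2 ≈ -2.5000)
Q(W, P) = -6 - P (Q(W, P) = (-7 + 1) - P = -6 - P)
Q(j, 3)*s + (3 + 18) = (-6 - 1*3)*(-5/2) + (3 + 18) = (-6 - 3)*(-5/2) + 21 = -9*(-5/2) + 21 = 45/2 + 21 = 87/2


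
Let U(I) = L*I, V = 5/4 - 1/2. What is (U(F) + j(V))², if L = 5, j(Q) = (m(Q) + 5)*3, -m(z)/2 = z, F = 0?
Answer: 441/4 ≈ 110.25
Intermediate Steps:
m(z) = -2*z
V = ¾ (V = 5*(¼) - 1*½ = 5/4 - ½ = ¾ ≈ 0.75000)
j(Q) = 15 - 6*Q (j(Q) = (-2*Q + 5)*3 = (5 - 2*Q)*3 = 15 - 6*Q)
U(I) = 5*I
(U(F) + j(V))² = (5*0 + (15 - 6*¾))² = (0 + (15 - 9/2))² = (0 + 21/2)² = (21/2)² = 441/4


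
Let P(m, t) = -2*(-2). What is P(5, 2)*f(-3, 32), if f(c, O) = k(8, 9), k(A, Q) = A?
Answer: 32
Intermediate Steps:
f(c, O) = 8
P(m, t) = 4
P(5, 2)*f(-3, 32) = 4*8 = 32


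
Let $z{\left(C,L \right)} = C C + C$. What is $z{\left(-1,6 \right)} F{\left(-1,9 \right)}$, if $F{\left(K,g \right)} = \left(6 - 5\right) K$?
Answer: $0$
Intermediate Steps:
$F{\left(K,g \right)} = K$ ($F{\left(K,g \right)} = 1 K = K$)
$z{\left(C,L \right)} = C + C^{2}$ ($z{\left(C,L \right)} = C^{2} + C = C + C^{2}$)
$z{\left(-1,6 \right)} F{\left(-1,9 \right)} = - (1 - 1) \left(-1\right) = \left(-1\right) 0 \left(-1\right) = 0 \left(-1\right) = 0$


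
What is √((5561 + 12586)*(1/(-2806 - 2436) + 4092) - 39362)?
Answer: √2039408419352794/5242 ≈ 8615.0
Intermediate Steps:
√((5561 + 12586)*(1/(-2806 - 2436) + 4092) - 39362) = √(18147*(1/(-5242) + 4092) - 39362) = √(18147*(-1/5242 + 4092) - 39362) = √(18147*(21450263/5242) - 39362) = √(389257922661/5242 - 39362) = √(389051587057/5242) = √2039408419352794/5242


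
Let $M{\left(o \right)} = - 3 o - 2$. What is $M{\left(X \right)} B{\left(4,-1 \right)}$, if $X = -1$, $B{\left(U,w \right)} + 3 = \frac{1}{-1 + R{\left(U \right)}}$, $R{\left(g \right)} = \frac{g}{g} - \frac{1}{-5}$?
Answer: $2$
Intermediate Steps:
$R{\left(g \right)} = \frac{6}{5}$ ($R{\left(g \right)} = 1 - - \frac{1}{5} = 1 + \frac{1}{5} = \frac{6}{5}$)
$B{\left(U,w \right)} = 2$ ($B{\left(U,w \right)} = -3 + \frac{1}{-1 + \frac{6}{5}} = -3 + \frac{1}{\frac{1}{5}} = -3 + 5 = 2$)
$M{\left(o \right)} = -2 - 3 o$
$M{\left(X \right)} B{\left(4,-1 \right)} = \left(-2 - -3\right) 2 = \left(-2 + 3\right) 2 = 1 \cdot 2 = 2$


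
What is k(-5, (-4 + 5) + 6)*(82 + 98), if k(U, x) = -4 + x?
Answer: 540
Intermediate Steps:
k(-5, (-4 + 5) + 6)*(82 + 98) = (-4 + ((-4 + 5) + 6))*(82 + 98) = (-4 + (1 + 6))*180 = (-4 + 7)*180 = 3*180 = 540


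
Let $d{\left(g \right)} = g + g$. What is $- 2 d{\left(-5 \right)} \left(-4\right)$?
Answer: $-80$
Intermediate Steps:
$d{\left(g \right)} = 2 g$
$- 2 d{\left(-5 \right)} \left(-4\right) = - 2 \cdot 2 \left(-5\right) \left(-4\right) = \left(-2\right) \left(-10\right) \left(-4\right) = 20 \left(-4\right) = -80$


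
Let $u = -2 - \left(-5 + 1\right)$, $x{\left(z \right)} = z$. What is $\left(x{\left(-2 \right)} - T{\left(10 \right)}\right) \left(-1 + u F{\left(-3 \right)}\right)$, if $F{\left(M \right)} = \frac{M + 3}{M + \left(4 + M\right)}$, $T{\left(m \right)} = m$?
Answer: $12$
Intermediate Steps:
$u = 2$ ($u = -2 - -4 = -2 + 4 = 2$)
$F{\left(M \right)} = \frac{3 + M}{4 + 2 M}$
$\left(x{\left(-2 \right)} - T{\left(10 \right)}\right) \left(-1 + u F{\left(-3 \right)}\right) = \left(-2 - 10\right) \left(-1 + 2 \frac{3 - 3}{2 \left(2 - 3\right)}\right) = \left(-2 - 10\right) \left(-1 + 2 \cdot \frac{1}{2} \frac{1}{-1} \cdot 0\right) = - 12 \left(-1 + 2 \cdot \frac{1}{2} \left(-1\right) 0\right) = - 12 \left(-1 + 2 \cdot 0\right) = - 12 \left(-1 + 0\right) = \left(-12\right) \left(-1\right) = 12$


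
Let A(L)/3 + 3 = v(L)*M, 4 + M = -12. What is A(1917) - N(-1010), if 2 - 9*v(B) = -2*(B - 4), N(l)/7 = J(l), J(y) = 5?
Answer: -20460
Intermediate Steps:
M = -16 (M = -4 - 12 = -16)
N(l) = 35 (N(l) = 7*5 = 35)
v(B) = -⅔ + 2*B/9 (v(B) = 2/9 - (-2)*(B - 4)/9 = 2/9 - (-2)*(-4 + B)/9 = 2/9 - (8 - 2*B)/9 = 2/9 + (-8/9 + 2*B/9) = -⅔ + 2*B/9)
A(L) = 23 - 32*L/3 (A(L) = -9 + 3*((-⅔ + 2*L/9)*(-16)) = -9 + 3*(32/3 - 32*L/9) = -9 + (32 - 32*L/3) = 23 - 32*L/3)
A(1917) - N(-1010) = (23 - 32/3*1917) - 1*35 = (23 - 20448) - 35 = -20425 - 35 = -20460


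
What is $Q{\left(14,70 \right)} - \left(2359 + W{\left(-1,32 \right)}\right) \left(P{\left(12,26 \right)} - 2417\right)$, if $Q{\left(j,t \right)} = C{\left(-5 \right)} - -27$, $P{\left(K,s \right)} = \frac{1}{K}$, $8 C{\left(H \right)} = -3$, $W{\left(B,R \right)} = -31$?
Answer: $\frac{45012869}{8} \approx 5.6266 \cdot 10^{6}$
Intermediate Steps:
$C{\left(H \right)} = - \frac{3}{8}$ ($C{\left(H \right)} = \frac{1}{8} \left(-3\right) = - \frac{3}{8}$)
$Q{\left(j,t \right)} = \frac{213}{8}$ ($Q{\left(j,t \right)} = - \frac{3}{8} - -27 = - \frac{3}{8} + 27 = \frac{213}{8}$)
$Q{\left(14,70 \right)} - \left(2359 + W{\left(-1,32 \right)}\right) \left(P{\left(12,26 \right)} - 2417\right) = \frac{213}{8} - \left(2359 - 31\right) \left(\frac{1}{12} - 2417\right) = \frac{213}{8} - 2328 \left(\frac{1}{12} - 2417\right) = \frac{213}{8} - 2328 \left(- \frac{29003}{12}\right) = \frac{213}{8} - -5626582 = \frac{213}{8} + 5626582 = \frac{45012869}{8}$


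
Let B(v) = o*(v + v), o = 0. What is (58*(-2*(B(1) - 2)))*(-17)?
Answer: -3944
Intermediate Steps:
B(v) = 0 (B(v) = 0*(v + v) = 0*(2*v) = 0)
(58*(-2*(B(1) - 2)))*(-17) = (58*(-2*(0 - 2)))*(-17) = (58*(-2*(-2)))*(-17) = (58*4)*(-17) = 232*(-17) = -3944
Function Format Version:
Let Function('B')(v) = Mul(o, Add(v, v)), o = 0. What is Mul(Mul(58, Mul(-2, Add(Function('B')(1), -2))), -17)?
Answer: -3944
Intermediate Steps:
Function('B')(v) = 0 (Function('B')(v) = Mul(0, Add(v, v)) = Mul(0, Mul(2, v)) = 0)
Mul(Mul(58, Mul(-2, Add(Function('B')(1), -2))), -17) = Mul(Mul(58, Mul(-2, Add(0, -2))), -17) = Mul(Mul(58, Mul(-2, -2)), -17) = Mul(Mul(58, 4), -17) = Mul(232, -17) = -3944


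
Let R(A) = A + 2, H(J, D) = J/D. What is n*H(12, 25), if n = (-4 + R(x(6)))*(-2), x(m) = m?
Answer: -96/25 ≈ -3.8400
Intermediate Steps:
R(A) = 2 + A
n = -8 (n = (-4 + (2 + 6))*(-2) = (-4 + 8)*(-2) = 4*(-2) = -8)
n*H(12, 25) = -96/25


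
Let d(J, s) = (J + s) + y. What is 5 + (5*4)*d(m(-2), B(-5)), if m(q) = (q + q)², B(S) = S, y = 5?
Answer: 325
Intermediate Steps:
m(q) = 4*q² (m(q) = (2*q)² = 4*q²)
d(J, s) = 5 + J + s (d(J, s) = (J + s) + 5 = 5 + J + s)
5 + (5*4)*d(m(-2), B(-5)) = 5 + (5*4)*(5 + 4*(-2)² - 5) = 5 + 20*(5 + 4*4 - 5) = 5 + 20*(5 + 16 - 5) = 5 + 20*16 = 5 + 320 = 325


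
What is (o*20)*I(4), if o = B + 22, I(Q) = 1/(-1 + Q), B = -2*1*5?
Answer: 80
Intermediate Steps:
B = -10 (B = -2*5 = -10)
o = 12 (o = -10 + 22 = 12)
(o*20)*I(4) = (12*20)/(-1 + 4) = 240/3 = 240*(⅓) = 80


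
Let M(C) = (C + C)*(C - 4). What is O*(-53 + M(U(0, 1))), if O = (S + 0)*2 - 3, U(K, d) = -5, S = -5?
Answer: -481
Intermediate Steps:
M(C) = 2*C*(-4 + C) (M(C) = (2*C)*(-4 + C) = 2*C*(-4 + C))
O = -13 (O = (-5 + 0)*2 - 3 = -5*2 - 3 = -10 - 3 = -13)
O*(-53 + M(U(0, 1))) = -13*(-53 + 2*(-5)*(-4 - 5)) = -13*(-53 + 2*(-5)*(-9)) = -13*(-53 + 90) = -13*37 = -481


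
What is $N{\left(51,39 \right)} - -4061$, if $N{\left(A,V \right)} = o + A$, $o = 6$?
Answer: $4118$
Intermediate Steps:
$N{\left(A,V \right)} = 6 + A$
$N{\left(51,39 \right)} - -4061 = \left(6 + 51\right) - -4061 = 57 + 4061 = 4118$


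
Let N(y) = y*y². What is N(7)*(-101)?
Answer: -34643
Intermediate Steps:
N(y) = y³
N(7)*(-101) = 7³*(-101) = 343*(-101) = -34643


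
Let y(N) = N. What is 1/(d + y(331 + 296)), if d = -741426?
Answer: -1/740799 ≈ -1.3499e-6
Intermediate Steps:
1/(d + y(331 + 296)) = 1/(-741426 + (331 + 296)) = 1/(-741426 + 627) = 1/(-740799) = -1/740799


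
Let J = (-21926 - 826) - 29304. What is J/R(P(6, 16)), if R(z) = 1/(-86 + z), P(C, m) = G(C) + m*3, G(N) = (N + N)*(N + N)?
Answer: -5517936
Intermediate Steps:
G(N) = 4*N**2 (G(N) = (2*N)*(2*N) = 4*N**2)
P(C, m) = 3*m + 4*C**2 (P(C, m) = 4*C**2 + m*3 = 4*C**2 + 3*m = 3*m + 4*C**2)
J = -52056 (J = -22752 - 29304 = -52056)
J/R(P(6, 16)) = -52056/(1/(-86 + (3*16 + 4*6**2))) = -(-1978128 + 7496064) = -52056/(1/(-86 + (48 + 144))) = -52056/(1/(-86 + 192)) = -52056/(1/106) = -52056/1/106 = -52056*106 = -5517936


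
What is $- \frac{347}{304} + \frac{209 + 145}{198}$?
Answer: $\frac{6485}{10032} \approx 0.64643$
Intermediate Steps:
$- \frac{347}{304} + \frac{209 + 145}{198} = \left(-347\right) \frac{1}{304} + 354 \cdot \frac{1}{198} = - \frac{347}{304} + \frac{59}{33} = \frac{6485}{10032}$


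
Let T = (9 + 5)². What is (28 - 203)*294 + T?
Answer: -51254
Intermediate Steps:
T = 196 (T = 14² = 196)
(28 - 203)*294 + T = (28 - 203)*294 + 196 = -175*294 + 196 = -51450 + 196 = -51254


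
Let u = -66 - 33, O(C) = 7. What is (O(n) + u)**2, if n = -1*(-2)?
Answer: 8464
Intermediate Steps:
n = 2
u = -99
(O(n) + u)**2 = (7 - 99)**2 = (-92)**2 = 8464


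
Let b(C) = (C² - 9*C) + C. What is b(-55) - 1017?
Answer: 2448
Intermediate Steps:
b(C) = C² - 8*C
b(-55) - 1017 = -55*(-8 - 55) - 1017 = -55*(-63) - 1017 = 3465 - 1017 = 2448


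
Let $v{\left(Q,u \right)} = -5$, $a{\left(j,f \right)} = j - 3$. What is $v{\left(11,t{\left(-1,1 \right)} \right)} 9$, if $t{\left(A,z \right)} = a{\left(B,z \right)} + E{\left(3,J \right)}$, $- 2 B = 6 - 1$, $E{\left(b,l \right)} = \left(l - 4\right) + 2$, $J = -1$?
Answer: $-45$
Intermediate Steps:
$E{\left(b,l \right)} = -2 + l$ ($E{\left(b,l \right)} = \left(-4 + l\right) + 2 = -2 + l$)
$B = - \frac{5}{2}$ ($B = - \frac{6 - 1}{2} = \left(- \frac{1}{2}\right) 5 = - \frac{5}{2} \approx -2.5$)
$a{\left(j,f \right)} = -3 + j$
$t{\left(A,z \right)} = - \frac{17}{2}$ ($t{\left(A,z \right)} = \left(-3 - \frac{5}{2}\right) - 3 = - \frac{11}{2} - 3 = - \frac{17}{2}$)
$v{\left(11,t{\left(-1,1 \right)} \right)} 9 = \left(-5\right) 9 = -45$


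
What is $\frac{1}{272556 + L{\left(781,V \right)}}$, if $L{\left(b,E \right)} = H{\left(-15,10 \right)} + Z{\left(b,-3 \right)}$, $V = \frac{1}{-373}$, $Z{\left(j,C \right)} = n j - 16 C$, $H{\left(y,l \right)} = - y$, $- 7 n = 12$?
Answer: $\frac{7}{1898961} \approx 3.6862 \cdot 10^{-6}$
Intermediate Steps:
$n = - \frac{12}{7}$ ($n = \left(- \frac{1}{7}\right) 12 = - \frac{12}{7} \approx -1.7143$)
$Z{\left(j,C \right)} = - 16 C - \frac{12 j}{7}$ ($Z{\left(j,C \right)} = - \frac{12 j}{7} - 16 C = - 16 C - \frac{12 j}{7}$)
$V = - \frac{1}{373} \approx -0.002681$
$L{\left(b,E \right)} = 63 - \frac{12 b}{7}$ ($L{\left(b,E \right)} = \left(-1\right) \left(-15\right) - \left(-48 + \frac{12 b}{7}\right) = 15 - \left(-48 + \frac{12 b}{7}\right) = 63 - \frac{12 b}{7}$)
$\frac{1}{272556 + L{\left(781,V \right)}} = \frac{1}{272556 + \left(63 - \frac{9372}{7}\right)} = \frac{1}{272556 - \frac{8931}{7}} = \frac{1}{\frac{1898961}{7}} = \frac{7}{1898961}$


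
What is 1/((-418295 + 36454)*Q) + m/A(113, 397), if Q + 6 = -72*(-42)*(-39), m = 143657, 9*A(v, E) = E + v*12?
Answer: 58226454897111439/78946514912166 ≈ 737.54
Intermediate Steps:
A(v, E) = E/9 + 4*v/3 (A(v, E) = (E + v*12)/9 = (E + 12*v)/9 = E/9 + 4*v/3)
Q = -117942 (Q = -6 - 72*(-42)*(-39) = -6 + 3024*(-39) = -6 - 117936 = -117942)
1/((-418295 + 36454)*Q) + m/A(113, 397) = 1/((-418295 + 36454)*(-117942)) + 143657/((⅑)*397 + (4/3)*113) = -1/117942/(-381841) + 143657/(397/9 + 452/3) = -1/381841*(-1/117942) + 143657/(1753/9) = 1/45035091222 + 143657*(9/1753) = 1/45035091222 + 1292913/1753 = 58226454897111439/78946514912166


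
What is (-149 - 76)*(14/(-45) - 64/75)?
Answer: 262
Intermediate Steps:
(-149 - 76)*(14/(-45) - 64/75) = -225*(14*(-1/45) - 64*1/75) = -225*(-14/45 - 64/75) = -225*(-262/225) = 262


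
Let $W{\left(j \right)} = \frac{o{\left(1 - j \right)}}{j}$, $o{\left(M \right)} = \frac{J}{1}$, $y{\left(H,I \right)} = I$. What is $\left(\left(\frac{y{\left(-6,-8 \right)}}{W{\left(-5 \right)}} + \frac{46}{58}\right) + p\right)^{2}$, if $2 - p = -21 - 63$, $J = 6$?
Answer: $\frac{66113161}{7569} \approx 8734.7$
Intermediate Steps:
$p = 86$ ($p = 2 - \left(-21 - 63\right) = 2 - -84 = 2 + 84 = 86$)
$o{\left(M \right)} = 6$ ($o{\left(M \right)} = \frac{6}{1} = 6 \cdot 1 = 6$)
$W{\left(j \right)} = \frac{6}{j}$
$\left(\left(\frac{y{\left(-6,-8 \right)}}{W{\left(-5 \right)}} + \frac{46}{58}\right) + p\right)^{2} = \left(\left(- \frac{8}{6 \frac{1}{-5}} + \frac{46}{58}\right) + 86\right)^{2} = \left(\left(- \frac{8}{6 \left(- \frac{1}{5}\right)} + 46 \cdot \frac{1}{58}\right) + 86\right)^{2} = \left(\left(- \frac{8}{- \frac{6}{5}} + \frac{23}{29}\right) + 86\right)^{2} = \left(\left(\left(-8\right) \left(- \frac{5}{6}\right) + \frac{23}{29}\right) + 86\right)^{2} = \left(\left(\frac{20}{3} + \frac{23}{29}\right) + 86\right)^{2} = \left(\frac{649}{87} + 86\right)^{2} = \left(\frac{8131}{87}\right)^{2} = \frac{66113161}{7569}$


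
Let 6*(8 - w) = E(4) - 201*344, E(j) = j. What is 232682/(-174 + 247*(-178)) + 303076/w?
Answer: 8020980703/381744790 ≈ 21.011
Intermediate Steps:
w = 34594/3 (w = 8 - (4 - 201*344)/6 = 8 - (4 - 69144)/6 = 8 - ⅙*(-69140) = 8 + 34570/3 = 34594/3 ≈ 11531.)
232682/(-174 + 247*(-178)) + 303076/w = 232682/(-174 + 247*(-178)) + 303076/(34594/3) = 232682/(-174 - 43966) + 303076*(3/34594) = 232682/(-44140) + 454614/17297 = 232682*(-1/44140) + 454614/17297 = -116341/22070 + 454614/17297 = 8020980703/381744790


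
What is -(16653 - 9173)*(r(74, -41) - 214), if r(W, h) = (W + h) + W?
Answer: 800360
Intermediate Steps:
r(W, h) = h + 2*W
-(16653 - 9173)*(r(74, -41) - 214) = -(16653 - 9173)*((-41 + 2*74) - 214) = -7480*((-41 + 148) - 214) = -7480*(107 - 214) = -7480*(-107) = -1*(-800360) = 800360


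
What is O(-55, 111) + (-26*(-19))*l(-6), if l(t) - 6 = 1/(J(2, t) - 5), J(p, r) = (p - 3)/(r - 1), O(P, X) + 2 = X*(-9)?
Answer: 31642/17 ≈ 1861.3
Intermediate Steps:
O(P, X) = -2 - 9*X (O(P, X) = -2 + X*(-9) = -2 - 9*X)
J(p, r) = (-3 + p)/(-1 + r)
l(t) = 6 + 1/(-5 - 1/(-1 + t)) (l(t) = 6 + 1/((-3 + 2)/(-1 + t) - 5) = 6 + 1/(-1/(-1 + t) - 5) = 6 + 1/(-5 - 1/(-1 + t)))
O(-55, 111) + (-26*(-19))*l(-6) = (-2 - 9*111) + (-26*(-19))*((-23 + 29*(-6))/(-4 + 5*(-6))) = (-2 - 999) + 494*((-23 - 174)/(-4 - 30)) = -1001 + 494*(-197/(-34)) = -1001 + 494*(-1/34*(-197)) = -1001 + 494*(197/34) = -1001 + 48659/17 = 31642/17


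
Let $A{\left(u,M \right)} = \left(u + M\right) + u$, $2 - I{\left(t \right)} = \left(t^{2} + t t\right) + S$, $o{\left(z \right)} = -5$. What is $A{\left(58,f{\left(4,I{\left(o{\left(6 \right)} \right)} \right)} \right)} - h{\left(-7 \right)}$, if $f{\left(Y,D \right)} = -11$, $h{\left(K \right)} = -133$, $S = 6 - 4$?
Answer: $238$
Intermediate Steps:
$S = 2$
$I{\left(t \right)} = - 2 t^{2}$ ($I{\left(t \right)} = 2 - \left(\left(t^{2} + t t\right) + 2\right) = 2 - \left(\left(t^{2} + t^{2}\right) + 2\right) = 2 - \left(2 t^{2} + 2\right) = 2 - \left(2 + 2 t^{2}\right) = - 2 t^{2}$)
$A{\left(u,M \right)} = M + 2 u$ ($A{\left(u,M \right)} = \left(M + u\right) + u = M + 2 u$)
$A{\left(58,f{\left(4,I{\left(o{\left(6 \right)} \right)} \right)} \right)} - h{\left(-7 \right)} = \left(-11 + 2 \cdot 58\right) - -133 = \left(-11 + 116\right) + 133 = 105 + 133 = 238$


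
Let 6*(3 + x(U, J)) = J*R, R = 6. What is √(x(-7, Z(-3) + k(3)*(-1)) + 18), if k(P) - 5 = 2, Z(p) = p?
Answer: √5 ≈ 2.2361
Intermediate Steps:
k(P) = 7 (k(P) = 5 + 2 = 7)
x(U, J) = -3 + J (x(U, J) = -3 + (J*6)/6 = -3 + (6*J)/6 = -3 + J)
√(x(-7, Z(-3) + k(3)*(-1)) + 18) = √((-3 + (-3 + 7*(-1))) + 18) = √((-3 + (-3 - 7)) + 18) = √((-3 - 10) + 18) = √(-13 + 18) = √5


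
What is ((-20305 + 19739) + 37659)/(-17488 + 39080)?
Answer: 37093/21592 ≈ 1.7179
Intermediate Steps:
((-20305 + 19739) + 37659)/(-17488 + 39080) = (-566 + 37659)/21592 = 37093*(1/21592) = 37093/21592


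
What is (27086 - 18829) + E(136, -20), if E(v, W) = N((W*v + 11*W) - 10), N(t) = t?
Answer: 5307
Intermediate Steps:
E(v, W) = -10 + 11*W + W*v (E(v, W) = (W*v + 11*W) - 10 = (11*W + W*v) - 10 = -10 + 11*W + W*v)
(27086 - 18829) + E(136, -20) = (27086 - 18829) + (-10 + 11*(-20) - 20*136) = 8257 + (-10 - 220 - 2720) = 8257 - 2950 = 5307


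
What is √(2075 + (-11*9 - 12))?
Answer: 2*√491 ≈ 44.317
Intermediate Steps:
√(2075 + (-11*9 - 12)) = √(2075 + (-99 - 12)) = √(2075 - 111) = √1964 = 2*√491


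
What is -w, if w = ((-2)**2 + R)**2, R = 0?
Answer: -16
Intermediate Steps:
w = 16 (w = ((-2)**2 + 0)**2 = (4 + 0)**2 = 4**2 = 16)
-w = -1*16 = -16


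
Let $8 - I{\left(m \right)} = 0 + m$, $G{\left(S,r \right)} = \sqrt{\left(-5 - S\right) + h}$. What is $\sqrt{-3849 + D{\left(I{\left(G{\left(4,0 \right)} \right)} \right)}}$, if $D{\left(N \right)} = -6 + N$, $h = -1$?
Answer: $\sqrt{-3847 - i \sqrt{10}} \approx 0.0255 - 62.024 i$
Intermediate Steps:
$G{\left(S,r \right)} = \sqrt{-6 - S}$ ($G{\left(S,r \right)} = \sqrt{\left(-5 - S\right) - 1} = \sqrt{-6 - S}$)
$I{\left(m \right)} = 8 - m$ ($I{\left(m \right)} = 8 - \left(0 + m\right) = 8 - m$)
$\sqrt{-3849 + D{\left(I{\left(G{\left(4,0 \right)} \right)} \right)}} = \sqrt{-3849 - \left(-2 + \sqrt{-6 - 4}\right)} = \sqrt{-3849 - \left(-2 + \sqrt{-10}\right)} = \sqrt{-3849 - \left(-2 + i \sqrt{10}\right)} = \sqrt{-3849 + \left(2 - i \sqrt{10}\right)} = \sqrt{-3847 - i \sqrt{10}}$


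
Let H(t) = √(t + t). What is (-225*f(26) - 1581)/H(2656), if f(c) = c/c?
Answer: -903*√83/332 ≈ -24.779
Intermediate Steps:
f(c) = 1
H(t) = √2*√t (H(t) = √(2*t) = √2*√t)
(-225*f(26) - 1581)/H(2656) = (-225*1 - 1581)/((√2*√2656)) = (-225 - 1581)/((√2*(4*√166))) = -1806*√83/664 = -903*√83/332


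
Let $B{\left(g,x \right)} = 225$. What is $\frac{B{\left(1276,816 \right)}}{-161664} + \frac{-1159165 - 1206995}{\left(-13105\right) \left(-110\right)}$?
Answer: $- \frac{12761574633}{7768224640} \approx -1.6428$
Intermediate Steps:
$\frac{B{\left(1276,816 \right)}}{-161664} + \frac{-1159165 - 1206995}{\left(-13105\right) \left(-110\right)} = \frac{225}{-161664} + \frac{-1159165 - 1206995}{\left(-13105\right) \left(-110\right)} = 225 \left(- \frac{1}{161664}\right) + \frac{-1159165 - 1206995}{1441550} = - \frac{75}{53888} - \frac{236616}{144155} = - \frac{12761574633}{7768224640}$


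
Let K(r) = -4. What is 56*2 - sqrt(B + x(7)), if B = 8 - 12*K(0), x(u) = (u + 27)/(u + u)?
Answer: 112 - sqrt(2863)/7 ≈ 104.36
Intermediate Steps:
x(u) = (27 + u)/(2*u) (x(u) = (27 + u)/((2*u)) = (27 + u)*(1/(2*u)) = (27 + u)/(2*u))
B = 56 (B = 8 - 12*(-4) = 8 + 48 = 56)
56*2 - sqrt(B + x(7)) = 56*2 - sqrt(56 + (1/2)*(27 + 7)/7) = 112 - sqrt(56 + (1/2)*(1/7)*34) = 112 - sqrt(56 + 17/7) = 112 - sqrt(409/7) = 112 - sqrt(2863)/7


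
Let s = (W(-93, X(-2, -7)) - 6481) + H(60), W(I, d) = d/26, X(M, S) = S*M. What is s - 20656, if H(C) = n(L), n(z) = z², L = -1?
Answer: -352761/13 ≈ -27135.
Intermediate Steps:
X(M, S) = M*S
W(I, d) = d/26 (W(I, d) = d*(1/26) = d/26)
H(C) = 1 (H(C) = (-1)² = 1)
s = -84233/13 (s = ((-2*(-7))/26 - 6481) + 1 = ((1/26)*14 - 6481) + 1 = (7/13 - 6481) + 1 = -84246/13 + 1 = -84233/13 ≈ -6479.5)
s - 20656 = -84233/13 - 20656 = -352761/13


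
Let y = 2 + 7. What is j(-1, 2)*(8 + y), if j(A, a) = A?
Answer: -17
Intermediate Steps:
y = 9
j(-1, 2)*(8 + y) = -(8 + 9) = -1*17 = -17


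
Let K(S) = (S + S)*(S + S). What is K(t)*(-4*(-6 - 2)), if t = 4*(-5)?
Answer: 51200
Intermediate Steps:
t = -20
K(S) = 4*S² (K(S) = (2*S)*(2*S) = 4*S²)
K(t)*(-4*(-6 - 2)) = (4*(-20)²)*(-4*(-6 - 2)) = (4*400)*(-4*(-8)) = 1600*32 = 51200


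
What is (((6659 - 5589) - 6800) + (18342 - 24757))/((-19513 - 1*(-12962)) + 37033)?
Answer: -12145/30482 ≈ -0.39843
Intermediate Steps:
(((6659 - 5589) - 6800) + (18342 - 24757))/((-19513 - 1*(-12962)) + 37033) = ((1070 - 6800) - 6415)/((-19513 + 12962) + 37033) = (-5730 - 6415)/(-6551 + 37033) = -12145/30482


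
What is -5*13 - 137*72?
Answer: -9929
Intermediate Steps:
-5*13 - 137*72 = -65 - 9864 = -9929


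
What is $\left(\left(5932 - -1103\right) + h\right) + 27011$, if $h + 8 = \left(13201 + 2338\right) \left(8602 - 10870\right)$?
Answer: $-35208414$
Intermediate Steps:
$h = -35242460$ ($h = -8 + \left(13201 + 2338\right) \left(8602 - 10870\right) = -8 + 15539 \left(-2268\right) = -8 - 35242452 = -35242460$)
$\left(\left(5932 - -1103\right) + h\right) + 27011 = \left(\left(5932 - -1103\right) - 35242460\right) + 27011 = \left(\left(5932 + 1103\right) - 35242460\right) + 27011 = \left(7035 - 35242460\right) + 27011 = -35235425 + 27011 = -35208414$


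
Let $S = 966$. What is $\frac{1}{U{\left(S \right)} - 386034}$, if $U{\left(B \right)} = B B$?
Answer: $\frac{1}{547122} \approx 1.8277 \cdot 10^{-6}$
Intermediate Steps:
$U{\left(B \right)} = B^{2}$
$\frac{1}{U{\left(S \right)} - 386034} = \frac{1}{966^{2} - 386034} = \frac{1}{933156 - 386034} = \frac{1}{547122}$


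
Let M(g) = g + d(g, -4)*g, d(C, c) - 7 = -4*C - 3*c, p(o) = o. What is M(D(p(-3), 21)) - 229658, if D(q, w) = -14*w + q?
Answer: -588434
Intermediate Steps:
d(C, c) = 7 - 4*C - 3*c (d(C, c) = 7 + (-4*C - 3*c) = 7 - 4*C - 3*c)
D(q, w) = q - 14*w
M(g) = g + g*(19 - 4*g) (M(g) = g + (7 - 4*g - 3*(-4))*g = g + (7 - 4*g + 12)*g = g + (19 - 4*g)*g = g + g*(19 - 4*g))
M(D(p(-3), 21)) - 229658 = 4*(-3 - 14*21)*(5 - (-3 - 14*21)) - 229658 = 4*(-3 - 294)*(5 - (-3 - 294)) - 229658 = 4*(-297)*(5 - 1*(-297)) - 229658 = 4*(-297)*(5 + 297) - 229658 = 4*(-297)*302 - 229658 = -358776 - 229658 = -588434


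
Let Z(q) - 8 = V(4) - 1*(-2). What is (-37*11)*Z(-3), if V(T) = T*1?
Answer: -5698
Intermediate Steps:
V(T) = T
Z(q) = 14 (Z(q) = 8 + (4 - 1*(-2)) = 8 + (4 + 2) = 8 + 6 = 14)
(-37*11)*Z(-3) = -37*11*14 = -407*14 = -5698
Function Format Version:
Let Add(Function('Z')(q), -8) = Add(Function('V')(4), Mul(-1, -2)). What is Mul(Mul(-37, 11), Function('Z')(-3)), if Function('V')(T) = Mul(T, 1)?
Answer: -5698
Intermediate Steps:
Function('V')(T) = T
Function('Z')(q) = 14 (Function('Z')(q) = Add(8, Add(4, Mul(-1, -2))) = Add(8, Add(4, 2)) = Add(8, 6) = 14)
Mul(Mul(-37, 11), Function('Z')(-3)) = Mul(Mul(-37, 11), 14) = Mul(-407, 14) = -5698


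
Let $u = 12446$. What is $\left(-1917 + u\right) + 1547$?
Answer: $12076$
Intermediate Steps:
$\left(-1917 + u\right) + 1547 = \left(-1917 + 12446\right) + 1547 = 10529 + 1547 = 12076$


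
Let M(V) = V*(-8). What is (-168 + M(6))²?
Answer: 46656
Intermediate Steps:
M(V) = -8*V
(-168 + M(6))² = (-168 - 8*6)² = (-168 - 48)² = (-216)² = 46656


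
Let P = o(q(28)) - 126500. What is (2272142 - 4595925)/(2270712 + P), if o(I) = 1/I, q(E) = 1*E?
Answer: -65065924/60037937 ≈ -1.0837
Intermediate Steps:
q(E) = E
P = -3541999/28 (P = 1/28 - 126500 = -3541999/28 ≈ -1.2650e+5)
(2272142 - 4595925)/(2270712 + P) = (2272142 - 4595925)/(2270712 - 3541999/28) = -2323783/60037937/28 = -2323783*28/60037937 = -65065924/60037937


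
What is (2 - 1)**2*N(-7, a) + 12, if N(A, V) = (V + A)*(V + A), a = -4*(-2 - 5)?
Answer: 453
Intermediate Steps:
a = 28 (a = -4*(-7) = 28)
N(A, V) = (A + V)**2 (N(A, V) = (A + V)*(A + V) = (A + V)**2)
(2 - 1)**2*N(-7, a) + 12 = (2 - 1)**2*(-7 + 28)**2 + 12 = 1**2*21**2 + 12 = 1*441 + 12 = 441 + 12 = 453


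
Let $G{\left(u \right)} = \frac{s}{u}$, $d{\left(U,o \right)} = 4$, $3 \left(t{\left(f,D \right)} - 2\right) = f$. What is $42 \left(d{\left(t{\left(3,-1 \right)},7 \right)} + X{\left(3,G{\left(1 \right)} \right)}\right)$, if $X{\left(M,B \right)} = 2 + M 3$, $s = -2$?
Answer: $630$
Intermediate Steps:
$t{\left(f,D \right)} = 2 + \frac{f}{3}$
$G{\left(u \right)} = - \frac{2}{u}$
$X{\left(M,B \right)} = 2 + 3 M$
$42 \left(d{\left(t{\left(3,-1 \right)},7 \right)} + X{\left(3,G{\left(1 \right)} \right)}\right) = 42 \left(4 + \left(2 + 3 \cdot 3\right)\right) = 42 \left(4 + \left(2 + 9\right)\right) = 42 \left(4 + 11\right) = 42 \cdot 15 = 630$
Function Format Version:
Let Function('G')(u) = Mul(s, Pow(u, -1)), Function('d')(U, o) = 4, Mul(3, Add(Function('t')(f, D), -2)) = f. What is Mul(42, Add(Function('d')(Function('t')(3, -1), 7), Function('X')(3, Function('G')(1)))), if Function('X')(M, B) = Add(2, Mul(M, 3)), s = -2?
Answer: 630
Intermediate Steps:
Function('t')(f, D) = Add(2, Mul(Rational(1, 3), f))
Function('G')(u) = Mul(-2, Pow(u, -1))
Function('X')(M, B) = Add(2, Mul(3, M))
Mul(42, Add(Function('d')(Function('t')(3, -1), 7), Function('X')(3, Function('G')(1)))) = Mul(42, Add(4, Add(2, Mul(3, 3)))) = Mul(42, Add(4, Add(2, 9))) = Mul(42, Add(4, 11)) = Mul(42, 15) = 630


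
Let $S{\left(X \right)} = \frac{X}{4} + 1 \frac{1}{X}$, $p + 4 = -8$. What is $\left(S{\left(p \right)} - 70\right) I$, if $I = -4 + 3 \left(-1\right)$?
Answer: $\frac{6139}{12} \approx 511.58$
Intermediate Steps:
$p = -12$ ($p = -4 - 8 = -12$)
$S{\left(X \right)} = \frac{1}{X} + \frac{X}{4}$ ($S{\left(X \right)} = X \frac{1}{4} + \frac{1}{X} = \frac{X}{4} + \frac{1}{X} = \frac{1}{X} + \frac{X}{4}$)
$I = -7$ ($I = -4 - 3 = -7$)
$\left(S{\left(p \right)} - 70\right) I = \left(\left(\frac{1}{-12} + \frac{1}{4} \left(-12\right)\right) - 70\right) \left(-7\right) = \left(\left(- \frac{1}{12} - 3\right) - 70\right) \left(-7\right) = \left(- \frac{37}{12} - 70\right) \left(-7\right) = \left(- \frac{877}{12}\right) \left(-7\right) = \frac{6139}{12}$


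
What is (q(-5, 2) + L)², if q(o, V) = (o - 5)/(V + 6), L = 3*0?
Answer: 25/16 ≈ 1.5625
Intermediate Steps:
L = 0
q(o, V) = (-5 + o)/(6 + V)
(q(-5, 2) + L)² = ((-5 - 5)/(6 + 2) + 0)² = (-10/8 + 0)² = ((⅛)*(-10) + 0)² = (-5/4 + 0)² = (-5/4)² = 25/16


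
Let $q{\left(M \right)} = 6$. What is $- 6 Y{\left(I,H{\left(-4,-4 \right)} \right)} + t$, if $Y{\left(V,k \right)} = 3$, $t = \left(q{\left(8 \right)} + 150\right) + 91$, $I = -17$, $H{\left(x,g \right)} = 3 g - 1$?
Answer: $229$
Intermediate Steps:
$H{\left(x,g \right)} = -1 + 3 g$
$t = 247$ ($t = \left(6 + 150\right) + 91 = 156 + 91 = 247$)
$- 6 Y{\left(I,H{\left(-4,-4 \right)} \right)} + t = \left(-6\right) 3 + 247 = -18 + 247 = 229$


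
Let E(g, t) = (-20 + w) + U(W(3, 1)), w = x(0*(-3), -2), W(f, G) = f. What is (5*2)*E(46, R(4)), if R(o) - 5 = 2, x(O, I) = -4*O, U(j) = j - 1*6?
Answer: -230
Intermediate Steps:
U(j) = -6 + j (U(j) = j - 6 = -6 + j)
R(o) = 7 (R(o) = 5 + 2 = 7)
w = 0 (w = -0*(-3) = -4*0 = 0)
E(g, t) = -23 (E(g, t) = (-20 + 0) + (-6 + 3) = -20 - 3 = -23)
(5*2)*E(46, R(4)) = (5*2)*(-23) = 10*(-23) = -230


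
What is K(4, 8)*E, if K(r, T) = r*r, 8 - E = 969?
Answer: -15376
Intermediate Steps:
E = -961 (E = 8 - 1*969 = 8 - 969 = -961)
K(r, T) = r²
K(4, 8)*E = 4²*(-961) = 16*(-961) = -15376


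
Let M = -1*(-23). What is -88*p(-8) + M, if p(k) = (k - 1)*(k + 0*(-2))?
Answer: -6313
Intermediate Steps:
p(k) = k*(-1 + k) (p(k) = (-1 + k)*(k + 0) = (-1 + k)*k = k*(-1 + k))
M = 23
-88*p(-8) + M = -(-704)*(-1 - 8) + 23 = -(-704)*(-9) + 23 = -88*72 + 23 = -6336 + 23 = -6313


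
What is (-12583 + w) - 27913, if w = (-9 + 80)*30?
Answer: -38366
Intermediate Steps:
w = 2130 (w = 71*30 = 2130)
(-12583 + w) - 27913 = (-12583 + 2130) - 27913 = -10453 - 27913 = -38366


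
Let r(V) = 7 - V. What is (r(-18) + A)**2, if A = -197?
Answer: 29584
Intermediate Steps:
(r(-18) + A)**2 = ((7 - 1*(-18)) - 197)**2 = ((7 + 18) - 197)**2 = (25 - 197)**2 = (-172)**2 = 29584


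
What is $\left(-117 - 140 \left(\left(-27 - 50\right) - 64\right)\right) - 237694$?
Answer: $-218071$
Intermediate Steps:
$\left(-117 - 140 \left(\left(-27 - 50\right) - 64\right)\right) - 237694 = \left(-117 - 140 \left(-77 - 64\right)\right) - 237694 = \left(-117 - -19740\right) - 237694 = \left(-117 + 19740\right) - 237694 = 19623 - 237694 = -218071$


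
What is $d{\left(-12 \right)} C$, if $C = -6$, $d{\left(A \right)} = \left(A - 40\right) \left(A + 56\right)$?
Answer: $13728$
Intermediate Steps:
$d{\left(A \right)} = \left(-40 + A\right) \left(56 + A\right)$
$d{\left(-12 \right)} C = \left(-2240 + \left(-12\right)^{2} + 16 \left(-12\right)\right) \left(-6\right) = \left(-2240 + 144 - 192\right) \left(-6\right) = \left(-2288\right) \left(-6\right) = 13728$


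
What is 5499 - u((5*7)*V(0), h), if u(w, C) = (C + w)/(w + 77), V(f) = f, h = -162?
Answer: 423585/77 ≈ 5501.1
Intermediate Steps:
u(w, C) = (C + w)/(77 + w)
5499 - u((5*7)*V(0), h) = 5499 - (-162 + (5*7)*0)/(77 + (5*7)*0) = 5499 - (-162 + 35*0)/(77 + 35*0) = 5499 - (-162 + 0)/(77 + 0) = 5499 - (-162)/77 = 5499 - 1*(-162/77) = 5499 + 162/77 = 423585/77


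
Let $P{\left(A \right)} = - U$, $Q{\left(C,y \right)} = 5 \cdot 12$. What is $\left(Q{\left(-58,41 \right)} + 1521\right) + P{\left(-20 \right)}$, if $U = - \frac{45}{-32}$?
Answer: $\frac{50547}{32} \approx 1579.6$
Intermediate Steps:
$Q{\left(C,y \right)} = 60$
$U = \frac{45}{32}$ ($U = \left(-45\right) \left(- \frac{1}{32}\right) = \frac{45}{32} \approx 1.4063$)
$P{\left(A \right)} = - \frac{45}{32}$ ($P{\left(A \right)} = \left(-1\right) \frac{45}{32} = - \frac{45}{32}$)
$\left(Q{\left(-58,41 \right)} + 1521\right) + P{\left(-20 \right)} = \left(60 + 1521\right) - \frac{45}{32} = 1581 - \frac{45}{32} = \frac{50547}{32}$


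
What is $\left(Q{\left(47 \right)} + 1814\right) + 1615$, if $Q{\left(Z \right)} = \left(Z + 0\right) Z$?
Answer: $5638$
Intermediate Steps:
$Q{\left(Z \right)} = Z^{2}$ ($Q{\left(Z \right)} = Z Z = Z^{2}$)
$\left(Q{\left(47 \right)} + 1814\right) + 1615 = \left(47^{2} + 1814\right) + 1615 = \left(2209 + 1814\right) + 1615 = 4023 + 1615 = 5638$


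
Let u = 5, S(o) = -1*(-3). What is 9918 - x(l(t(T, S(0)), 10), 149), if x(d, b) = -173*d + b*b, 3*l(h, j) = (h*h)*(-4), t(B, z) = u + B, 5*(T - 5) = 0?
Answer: -106049/3 ≈ -35350.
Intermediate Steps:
S(o) = 3
T = 5 (T = 5 + (⅕)*0 = 5 + 0 = 5)
t(B, z) = 5 + B
l(h, j) = -4*h²/3 (l(h, j) = ((h*h)*(-4))/3 = (h²*(-4))/3 = (-4*h²)/3 = -4*h²/3)
x(d, b) = b² - 173*d (x(d, b) = -173*d + b² = b² - 173*d)
9918 - x(l(t(T, S(0)), 10), 149) = 9918 - (149² - (-692)*(5 + 5)²/3) = 9918 - (22201 - (-692)*10²/3) = 9918 - (22201 - (-692)*100/3) = 9918 - (22201 - 173*(-400/3)) = 9918 - (22201 + 69200/3) = 9918 - 1*135803/3 = 9918 - 135803/3 = -106049/3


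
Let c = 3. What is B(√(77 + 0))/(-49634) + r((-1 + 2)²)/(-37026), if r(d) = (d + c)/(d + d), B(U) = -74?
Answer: 660164/459437121 ≈ 0.0014369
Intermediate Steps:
r(d) = (3 + d)/(2*d) (r(d) = (d + 3)/(d + d) = (3 + d)/((2*d)) = (3 + d)*(1/(2*d)) = (3 + d)/(2*d))
B(√(77 + 0))/(-49634) + r((-1 + 2)²)/(-37026) = -74/(-49634) + ((3 + (-1 + 2)²)/(2*((-1 + 2)²)))/(-37026) = -74*(-1/49634) + ((3 + 1²)/(2*(1²)))*(-1/37026) = 37/24817 + ((½)*(3 + 1)/1)*(-1/37026) = 37/24817 + ((½)*1*4)*(-1/37026) = 37/24817 + 2*(-1/37026) = 37/24817 - 1/18513 = 660164/459437121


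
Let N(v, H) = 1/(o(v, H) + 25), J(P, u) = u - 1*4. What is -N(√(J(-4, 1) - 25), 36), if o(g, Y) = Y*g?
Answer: I/(-25*I + 72*√7) ≈ -0.00067727 + 0.0051606*I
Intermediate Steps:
J(P, u) = -4 + u (J(P, u) = u - 4 = -4 + u)
N(v, H) = 1/(25 + H*v) (N(v, H) = 1/(H*v + 25) = 1/(25 + H*v))
-N(√(J(-4, 1) - 25), 36) = -1/(25 + 36*√((-4 + 1) - 25)) = -1/(25 + 36*√(-3 - 25)) = -1/(25 + 36*√(-28)) = -1/(25 + 36*(2*I*√7)) = -1/(25 + 72*I*√7)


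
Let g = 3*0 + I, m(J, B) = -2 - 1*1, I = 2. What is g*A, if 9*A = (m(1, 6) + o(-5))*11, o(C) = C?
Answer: -176/9 ≈ -19.556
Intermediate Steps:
m(J, B) = -3 (m(J, B) = -2 - 1 = -3)
g = 2 (g = 3*0 + 2 = 0 + 2 = 2)
A = -88/9 (A = ((-3 - 5)*11)/9 = (-8*11)/9 = (1/9)*(-88) = -88/9 ≈ -9.7778)
g*A = 2*(-88/9) = -176/9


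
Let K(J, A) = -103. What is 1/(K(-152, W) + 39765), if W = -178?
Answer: 1/39662 ≈ 2.5213e-5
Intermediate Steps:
1/(K(-152, W) + 39765) = 1/(-103 + 39765) = 1/39662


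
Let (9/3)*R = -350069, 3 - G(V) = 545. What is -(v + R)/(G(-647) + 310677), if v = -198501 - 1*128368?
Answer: 1330676/930405 ≈ 1.4302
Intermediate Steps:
G(V) = -542 (G(V) = 3 - 1*545 = 3 - 545 = -542)
R = -350069/3 (R = (1/3)*(-350069) = -350069/3 ≈ -1.1669e+5)
v = -326869 (v = -198501 - 128368 = -326869)
-(v + R)/(G(-647) + 310677) = -(-326869 - 350069/3)/(-542 + 310677) = -(-1330676)/(3*310135) = -1*(-1330676/930405) = 1330676/930405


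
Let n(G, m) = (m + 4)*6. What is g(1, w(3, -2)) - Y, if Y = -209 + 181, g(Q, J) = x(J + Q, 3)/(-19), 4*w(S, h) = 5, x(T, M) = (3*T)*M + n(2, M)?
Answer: 1879/76 ≈ 24.724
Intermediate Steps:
n(G, m) = 24 + 6*m (n(G, m) = (4 + m)*6 = 24 + 6*m)
x(T, M) = 24 + 6*M + 3*M*T (x(T, M) = (3*T)*M + (24 + 6*M) = 3*M*T + (24 + 6*M) = 24 + 6*M + 3*M*T)
w(S, h) = 5/4 (w(S, h) = (¼)*5 = 5/4)
g(Q, J) = -42/19 - 9*J/19 - 9*Q/19 (g(Q, J) = (24 + 6*3 + 3*3*(J + Q))/(-19) = (24 + 18 + (9*J + 9*Q))*(-1/19) = (42 + 9*J + 9*Q)*(-1/19) = -42/19 - 9*J/19 - 9*Q/19)
Y = -28
g(1, w(3, -2)) - Y = (-42/19 - 9/19*5/4 - 9/19*1) - 1*(-28) = (-42/19 - 45/76 - 9/19) + 28 = -249/76 + 28 = 1879/76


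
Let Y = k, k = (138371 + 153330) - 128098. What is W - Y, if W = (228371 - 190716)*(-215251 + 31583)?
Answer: -6916182143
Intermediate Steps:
k = 163603 (k = 291701 - 128098 = 163603)
Y = 163603
W = -6916018540 (W = 37655*(-183668) = -6916018540)
W - Y = -6916018540 - 1*163603 = -6916018540 - 163603 = -6916182143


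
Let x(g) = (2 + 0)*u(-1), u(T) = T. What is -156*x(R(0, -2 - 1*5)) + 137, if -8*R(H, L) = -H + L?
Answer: 449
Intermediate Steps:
R(H, L) = -L/8 + H/8 (R(H, L) = -(-H + L)/8 = -(L - H)/8 = -L/8 + H/8)
x(g) = -2 (x(g) = (2 + 0)*(-1) = 2*(-1) = -2)
-156*x(R(0, -2 - 1*5)) + 137 = -156*(-2) + 137 = 312 + 137 = 449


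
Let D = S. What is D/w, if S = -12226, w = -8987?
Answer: 12226/8987 ≈ 1.3604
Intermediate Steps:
D = -12226
D/w = -12226/(-8987) = -12226*(-1/8987) = 12226/8987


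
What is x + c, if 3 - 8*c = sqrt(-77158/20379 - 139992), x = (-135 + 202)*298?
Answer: 159731/8 - I*sqrt(58140759713754)/163032 ≈ 19966.0 - 46.77*I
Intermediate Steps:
x = 19966 (x = 67*298 = 19966)
c = 3/8 - I*sqrt(58140759713754)/163032 (c = 3/8 - sqrt(-77158/20379 - 139992)/8 = 3/8 - I*sqrt(58140759713754)/163032 ≈ 0.375 - 46.77*I)
x + c = 19966 + (3/8 - I*sqrt(58140759713754)/163032) = 159731/8 - I*sqrt(58140759713754)/163032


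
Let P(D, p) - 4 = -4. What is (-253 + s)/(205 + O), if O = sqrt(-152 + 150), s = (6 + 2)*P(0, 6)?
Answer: -51865/42027 + 253*I*sqrt(2)/42027 ≈ -1.2341 + 0.0085135*I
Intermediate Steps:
P(D, p) = 0 (P(D, p) = 4 - 4 = 0)
s = 0 (s = (6 + 2)*0 = 8*0 = 0)
O = I*sqrt(2) (O = sqrt(-2) = I*sqrt(2) ≈ 1.4142*I)
(-253 + s)/(205 + O) = (-253 + 0)/(205 + I*sqrt(2)) = -253/(205 + I*sqrt(2))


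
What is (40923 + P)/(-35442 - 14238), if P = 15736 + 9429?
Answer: -8261/6210 ≈ -1.3303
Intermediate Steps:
P = 25165
(40923 + P)/(-35442 - 14238) = (40923 + 25165)/(-35442 - 14238) = 66088/(-49680) = 66088*(-1/49680) = -8261/6210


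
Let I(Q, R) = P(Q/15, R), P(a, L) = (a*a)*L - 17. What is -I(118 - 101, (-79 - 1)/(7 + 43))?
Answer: 21437/1125 ≈ 19.055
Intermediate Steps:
P(a, L) = -17 + L*a**2 (P(a, L) = a**2*L - 17 = L*a**2 - 17 = -17 + L*a**2)
I(Q, R) = -17 + R*Q**2/225 (I(Q, R) = -17 + R*(Q/15)**2 = -17 + R*(Q**2/225) = -17 + R*Q**2/225)
-I(118 - 101, (-79 - 1)/(7 + 43)) = -(-17 + ((-79 - 1)/(7 + 43))*(118 - 101)**2/225) = -(-17 + (1/225)*(-80/50)*17**2) = -(-17 + (1/225)*(-80*1/50)*289) = -(-17 + (1/225)*(-8/5)*289) = -(-17 - 2312/1125) = -1*(-21437/1125) = 21437/1125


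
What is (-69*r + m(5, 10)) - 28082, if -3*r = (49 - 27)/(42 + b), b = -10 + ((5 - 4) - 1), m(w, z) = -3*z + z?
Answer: -449379/16 ≈ -28086.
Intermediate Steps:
m(w, z) = -2*z
b = -10 (b = -10 + (1 - 1) = -10 + 0 = -10)
r = -11/48 (r = -(49 - 27)/(3*(42 - 10)) = -22/(3*32) = -⅓*11/16 = -11/48 ≈ -0.22917)
(-69*r + m(5, 10)) - 28082 = (-69*(-11/48) - 2*10) - 28082 = (253/16 - 20) - 28082 = -67/16 - 28082 = -449379/16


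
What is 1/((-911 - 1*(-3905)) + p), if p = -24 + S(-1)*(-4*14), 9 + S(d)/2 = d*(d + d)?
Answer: 1/3754 ≈ 0.00026638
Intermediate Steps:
S(d) = -18 + 4*d² (S(d) = -18 + 2*(d*(d + d)) = -18 + 2*(d*(2*d)) = -18 + 2*(2*d²) = -18 + 4*d²)
p = 760 (p = -24 + (-18 + 4*(-1)²)*(-4*14) = -24 + (-18 + 4*1)*(-56) = -24 + (-18 + 4)*(-56) = -24 - 14*(-56) = -24 + 784 = 760)
1/((-911 - 1*(-3905)) + p) = 1/((-911 - 1*(-3905)) + 760) = 1/((-911 + 3905) + 760) = 1/(2994 + 760) = 1/3754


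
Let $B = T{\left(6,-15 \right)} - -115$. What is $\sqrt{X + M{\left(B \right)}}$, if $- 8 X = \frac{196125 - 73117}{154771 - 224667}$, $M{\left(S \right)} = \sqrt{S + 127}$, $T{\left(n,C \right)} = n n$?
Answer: $\frac{\sqrt{16792514 + 76335169 \sqrt{278}}}{8737} \approx 4.1101$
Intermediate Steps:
$T{\left(n,C \right)} = n^{2}$
$B = 151$ ($B = 6^{2} - -115 = 36 + 115 = 151$)
$M{\left(S \right)} = \sqrt{127 + S}$
$X = \frac{1922}{8737}$ ($X = - \frac{\left(196125 - 73117\right) \frac{1}{154771 - 224667}}{8} = - \frac{123008 \frac{1}{-69896}}{8} = - \frac{123008 \left(- \frac{1}{69896}\right)}{8} = \left(- \frac{1}{8}\right) \left(- \frac{15376}{8737}\right) = \frac{1922}{8737} \approx 0.21998$)
$\sqrt{X + M{\left(B \right)}} = \sqrt{\frac{1922}{8737} + \sqrt{127 + 151}} = \sqrt{\frac{1922}{8737} + \sqrt{278}}$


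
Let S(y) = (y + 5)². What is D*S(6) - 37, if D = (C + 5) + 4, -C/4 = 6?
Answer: -1852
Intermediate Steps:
C = -24 (C = -4*6 = -24)
S(y) = (5 + y)²
D = -15 (D = (-24 + 5) + 4 = -19 + 4 = -15)
D*S(6) - 37 = -15*(5 + 6)² - 37 = -15*11² - 37 = -15*121 - 37 = -1815 - 37 = -1852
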